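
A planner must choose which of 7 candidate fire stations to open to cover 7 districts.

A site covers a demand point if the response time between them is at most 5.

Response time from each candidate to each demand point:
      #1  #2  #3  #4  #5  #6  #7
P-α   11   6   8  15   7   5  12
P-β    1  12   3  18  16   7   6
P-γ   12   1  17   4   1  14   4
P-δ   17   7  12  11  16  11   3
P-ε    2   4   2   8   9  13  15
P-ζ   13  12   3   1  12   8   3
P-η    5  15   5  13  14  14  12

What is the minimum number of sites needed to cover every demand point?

Coverage sets (demand points within 5 of each site):
  P-α: {#6}
  P-β: {#1, #3}
  P-γ: {#2, #4, #5, #7}
  P-δ: {#7}
  P-ε: {#1, #2, #3}
  P-ζ: {#3, #4, #7}
  P-η: {#1, #3}
No 2 sites suffice: every size-2 union leaves at least one demand point uncovered.
But {P-α, P-β, P-γ} covers everything, so the minimum is 3.

3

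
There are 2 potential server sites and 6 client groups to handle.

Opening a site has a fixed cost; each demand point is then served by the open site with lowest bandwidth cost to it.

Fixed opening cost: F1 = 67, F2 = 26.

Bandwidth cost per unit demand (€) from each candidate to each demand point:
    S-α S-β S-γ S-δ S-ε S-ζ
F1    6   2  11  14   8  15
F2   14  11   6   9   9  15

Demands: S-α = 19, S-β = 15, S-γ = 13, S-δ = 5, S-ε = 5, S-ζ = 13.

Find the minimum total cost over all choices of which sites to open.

Open {F1, F2}: assign each demand point to its cheapest open site.
  S-α→F1 19×6=114, S-β→F1 15×2=30, S-γ→F2 13×6=78, S-δ→F2 5×9=45, S-ε→F1 5×8=40, S-ζ→F1 13×15=195
  bandwidth cost 502, fixed 93 → total 595.
Compare {F1}: bandwidth cost 592 + fixed 67 = 659.
Compare {F2}: bandwidth cost 794 + fixed 26 = 820.

595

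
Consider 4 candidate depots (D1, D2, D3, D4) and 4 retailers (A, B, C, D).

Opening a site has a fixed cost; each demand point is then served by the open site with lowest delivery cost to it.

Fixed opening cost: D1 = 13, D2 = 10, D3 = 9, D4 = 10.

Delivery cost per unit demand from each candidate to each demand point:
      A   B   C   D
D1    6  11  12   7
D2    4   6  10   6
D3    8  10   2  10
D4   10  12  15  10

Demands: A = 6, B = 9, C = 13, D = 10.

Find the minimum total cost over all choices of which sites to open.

Open {D2, D3}: assign each demand point to its cheapest open site.
  A→D2 6×4=24, B→D2 9×6=54, C→D3 13×2=26, D→D2 10×6=60
  delivery cost 164, fixed 19 → total 183.
Compare {D2, D3, D4}: delivery cost 164 + fixed 29 = 193.
Compare {D1, D2, D3}: delivery cost 164 + fixed 32 = 196.
Compare {D1, D2, D3, D4}: delivery cost 164 + fixed 42 = 206.
All other subsets cost ≥ 193. Minimum total cost: 183.

183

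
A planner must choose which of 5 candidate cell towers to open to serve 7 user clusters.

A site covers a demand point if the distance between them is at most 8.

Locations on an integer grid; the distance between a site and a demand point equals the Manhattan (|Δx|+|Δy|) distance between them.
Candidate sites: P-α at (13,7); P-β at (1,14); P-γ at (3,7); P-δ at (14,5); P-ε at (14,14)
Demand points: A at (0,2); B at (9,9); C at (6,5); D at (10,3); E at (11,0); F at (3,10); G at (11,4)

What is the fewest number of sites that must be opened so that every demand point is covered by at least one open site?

Coverage sets (demand points within 8 of each site):
  P-α: {B, D, G}
  P-β: {F}
  P-γ: {A, B, C, F}
  P-δ: {C, D, E, G}
  P-ε: {}
No single site covers all 7 demand points.
But {P-γ, P-δ} covers everything, so the minimum is 2.

2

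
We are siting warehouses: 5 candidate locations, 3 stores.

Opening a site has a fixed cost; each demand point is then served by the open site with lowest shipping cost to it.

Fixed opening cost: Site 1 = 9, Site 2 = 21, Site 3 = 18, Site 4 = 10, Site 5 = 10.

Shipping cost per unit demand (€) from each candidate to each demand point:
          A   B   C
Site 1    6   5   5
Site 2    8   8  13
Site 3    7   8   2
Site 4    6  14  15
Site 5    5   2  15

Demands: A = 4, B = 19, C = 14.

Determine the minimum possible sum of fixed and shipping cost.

Open {Site 3, Site 5}: assign each demand point to its cheapest open site.
  A→Site 5 4×5=20, B→Site 5 19×2=38, C→Site 3 14×2=28
  shipping cost 86, fixed 28 → total 114.
Compare {Site 1, Site 3, Site 5}: shipping cost 86 + fixed 37 = 123.
Compare {Site 3, Site 4, Site 5}: shipping cost 86 + fixed 38 = 124.
Compare {Site 1, Site 3, Site 4, Site 5}: shipping cost 86 + fixed 47 = 133.
All other subsets cost ≥ 123. Minimum total cost: 114.

114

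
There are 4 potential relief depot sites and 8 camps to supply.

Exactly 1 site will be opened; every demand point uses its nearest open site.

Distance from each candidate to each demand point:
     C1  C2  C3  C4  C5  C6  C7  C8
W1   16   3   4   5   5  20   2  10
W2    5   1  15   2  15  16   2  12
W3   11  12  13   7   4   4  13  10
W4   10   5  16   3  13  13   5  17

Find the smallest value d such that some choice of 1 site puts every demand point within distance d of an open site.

Open {W3}.
  Farthest demand point is C3 at distance 13 (to W3); all others are ≤ 13.
With {W2} the worst case is 16.
With {W4} the worst case is 17.
No size-1 selection achieves below 13.

13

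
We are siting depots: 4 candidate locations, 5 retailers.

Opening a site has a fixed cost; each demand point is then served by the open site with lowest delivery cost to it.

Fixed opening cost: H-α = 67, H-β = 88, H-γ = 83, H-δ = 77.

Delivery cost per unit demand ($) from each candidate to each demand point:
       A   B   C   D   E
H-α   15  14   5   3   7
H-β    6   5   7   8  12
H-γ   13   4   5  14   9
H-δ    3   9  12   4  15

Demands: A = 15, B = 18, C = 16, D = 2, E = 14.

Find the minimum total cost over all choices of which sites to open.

Open {H-γ, H-δ}: assign each demand point to its cheapest open site.
  A→H-δ 15×3=45, B→H-γ 18×4=72, C→H-γ 16×5=80, D→H-δ 2×4=8, E→H-γ 14×9=126
  delivery cost 331, fixed 160 → total 491.
Compare {H-α, H-β}: delivery cost 364 + fixed 155 = 519.
Compare {H-α, H-γ, H-δ}: delivery cost 301 + fixed 227 = 528.
Compare {H-α, H-δ}: delivery cost 391 + fixed 144 = 535.
All other subsets cost ≥ 519. Minimum total cost: 491.

491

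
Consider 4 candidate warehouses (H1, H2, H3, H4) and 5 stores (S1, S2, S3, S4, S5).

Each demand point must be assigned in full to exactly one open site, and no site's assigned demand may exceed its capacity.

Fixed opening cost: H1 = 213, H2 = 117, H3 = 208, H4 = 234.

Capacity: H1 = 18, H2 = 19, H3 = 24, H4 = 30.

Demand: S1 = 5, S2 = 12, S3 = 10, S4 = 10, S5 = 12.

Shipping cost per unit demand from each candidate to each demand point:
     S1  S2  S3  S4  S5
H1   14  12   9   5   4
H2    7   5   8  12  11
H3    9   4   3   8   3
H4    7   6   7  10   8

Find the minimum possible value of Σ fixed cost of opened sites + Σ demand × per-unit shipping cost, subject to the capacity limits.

Open {H3, H4}; cheapest assignment that respects the capacities:
  H3 (cap 24, load 22): S3, S5 — cost 10×3 + 12×3 = 66
  H4 (cap 30, load 27): S1, S2, S4 — cost 5×7 + 12×6 + 10×10 = 207
  Shipping 273, fixed 442 → total 715.
  Any other capacity-feasible assignment to {H3, H4} ships for at least 273.
Compare {H1, H2, H3}: its best feasible assignment gives total 749.
Compare {H2, H3, H4}: its best feasible assignment gives total 820.
Every other set of open sites that can feasibly serve all demand totals ≥ 749 even under its best assignment. Minimum: 715.

715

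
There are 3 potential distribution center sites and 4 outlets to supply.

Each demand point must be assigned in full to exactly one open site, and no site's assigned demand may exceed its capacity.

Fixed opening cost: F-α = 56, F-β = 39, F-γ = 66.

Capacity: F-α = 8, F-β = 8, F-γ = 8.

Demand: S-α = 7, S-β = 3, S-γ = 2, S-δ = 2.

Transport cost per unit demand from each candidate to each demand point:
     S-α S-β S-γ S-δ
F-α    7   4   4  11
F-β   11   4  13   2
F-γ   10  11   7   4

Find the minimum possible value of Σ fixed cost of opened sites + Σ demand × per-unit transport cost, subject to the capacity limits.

186

Open {F-α, F-β}; cheapest assignment that respects the capacities:
  F-α (cap 8, load 7): S-α — cost 7×7 = 49
  F-β (cap 8, load 7): S-β, S-γ, S-δ — cost 3×4 + 2×13 + 2×2 = 42
  Shipping 91, fixed 95 → total 186.
  Any other capacity-feasible assignment to {F-α, F-β} ships for at least 91.
Compare {F-β, F-γ}: its best feasible assignment gives total 217.
Compare {F-α, F-γ}: its best feasible assignment gives total 226.
Every other set of open sites that can feasibly serve all demand totals ≥ 217 even under its best assignment. Minimum: 186.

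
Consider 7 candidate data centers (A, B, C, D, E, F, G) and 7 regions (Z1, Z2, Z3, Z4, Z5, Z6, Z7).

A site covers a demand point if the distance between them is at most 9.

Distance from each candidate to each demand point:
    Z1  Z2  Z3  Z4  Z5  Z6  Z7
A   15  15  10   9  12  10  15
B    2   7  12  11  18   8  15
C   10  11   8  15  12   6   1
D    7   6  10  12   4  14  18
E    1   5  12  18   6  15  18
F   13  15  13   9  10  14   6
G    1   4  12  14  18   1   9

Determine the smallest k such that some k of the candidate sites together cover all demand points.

Coverage sets (demand points within 9 of each site):
  A: {Z4}
  B: {Z1, Z2, Z6}
  C: {Z3, Z6, Z7}
  D: {Z1, Z2, Z5}
  E: {Z1, Z2, Z5}
  F: {Z4, Z7}
  G: {Z1, Z2, Z6, Z7}
No 2 sites suffice: every size-2 union leaves at least one demand point uncovered.
But {A, C, D} covers everything, so the minimum is 3.

3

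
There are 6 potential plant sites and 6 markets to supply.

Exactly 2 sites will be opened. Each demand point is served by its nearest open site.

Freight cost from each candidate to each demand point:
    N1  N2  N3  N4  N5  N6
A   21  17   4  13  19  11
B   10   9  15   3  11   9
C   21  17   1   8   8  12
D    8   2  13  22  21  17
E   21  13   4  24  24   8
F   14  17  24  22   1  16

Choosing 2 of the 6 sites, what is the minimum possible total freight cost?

39

Open {C, D}.
  N1→D 8, N2→D 2, N3→C 1, N4→C 8, N5→C 8, N6→C 12  ⇒ total 39.
Compare {B, C}: total 40.
Compare {B, E}: total 45.
No size-2 selection does better; minimum is 39.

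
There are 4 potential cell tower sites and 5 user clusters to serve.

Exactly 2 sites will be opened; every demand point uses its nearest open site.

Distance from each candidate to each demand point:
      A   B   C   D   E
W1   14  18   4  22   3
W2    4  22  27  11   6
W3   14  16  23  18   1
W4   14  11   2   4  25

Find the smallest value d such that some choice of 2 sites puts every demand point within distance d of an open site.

11

Open {W2, W4}.
  Farthest demand point is B at distance 11 (to W4); all others are ≤ 11.
With {W1, W4} the worst case is 14.
With {W3, W4} the worst case is 14.
No size-2 selection achieves below 11.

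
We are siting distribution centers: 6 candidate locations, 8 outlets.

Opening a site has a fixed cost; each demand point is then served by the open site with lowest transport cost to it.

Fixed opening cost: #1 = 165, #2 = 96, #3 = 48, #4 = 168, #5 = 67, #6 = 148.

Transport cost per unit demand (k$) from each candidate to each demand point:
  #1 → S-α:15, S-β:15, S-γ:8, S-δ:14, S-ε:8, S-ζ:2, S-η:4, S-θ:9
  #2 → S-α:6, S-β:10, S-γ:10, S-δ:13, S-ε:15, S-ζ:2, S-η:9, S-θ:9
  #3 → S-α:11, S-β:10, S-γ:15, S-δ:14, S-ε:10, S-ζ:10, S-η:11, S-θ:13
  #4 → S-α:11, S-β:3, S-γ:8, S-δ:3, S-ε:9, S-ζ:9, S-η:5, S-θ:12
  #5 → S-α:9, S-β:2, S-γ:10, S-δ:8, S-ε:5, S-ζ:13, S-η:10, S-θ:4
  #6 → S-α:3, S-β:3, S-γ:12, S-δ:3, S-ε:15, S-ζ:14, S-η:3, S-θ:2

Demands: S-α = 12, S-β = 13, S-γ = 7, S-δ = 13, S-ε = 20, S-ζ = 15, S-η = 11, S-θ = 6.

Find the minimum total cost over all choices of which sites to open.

657

Open {#2, #5, #6}: assign each demand point to its cheapest open site.
  S-α→#6 12×3=36, S-β→#5 13×2=26, S-γ→#2 7×10=70, S-δ→#6 13×3=39, S-ε→#5 20×5=100, S-ζ→#2 15×2=30, S-η→#6 11×3=33, S-θ→#6 6×2=12
  transport cost 346, fixed 311 → total 657.
Compare {#2, #5}: transport cost 525 + fixed 163 = 688.
Compare {#2, #3, #5, #6}: transport cost 346 + fixed 359 = 705.
Compare {#1, #5, #6}: transport cost 332 + fixed 380 = 712.
All other subsets cost ≥ 688. Minimum total cost: 657.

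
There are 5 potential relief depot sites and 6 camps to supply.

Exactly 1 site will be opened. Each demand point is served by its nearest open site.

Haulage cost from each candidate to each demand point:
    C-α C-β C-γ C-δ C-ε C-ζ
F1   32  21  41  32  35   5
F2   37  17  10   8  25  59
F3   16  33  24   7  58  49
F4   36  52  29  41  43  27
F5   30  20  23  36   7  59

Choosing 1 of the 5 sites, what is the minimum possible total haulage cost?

Open {F2}.
  C-α→F2 37, C-β→F2 17, C-γ→F2 10, C-δ→F2 8, C-ε→F2 25, C-ζ→F2 59  ⇒ total 156.
Compare {F1}: total 166.
Compare {F5}: total 175.
No size-1 selection does better; minimum is 156.

156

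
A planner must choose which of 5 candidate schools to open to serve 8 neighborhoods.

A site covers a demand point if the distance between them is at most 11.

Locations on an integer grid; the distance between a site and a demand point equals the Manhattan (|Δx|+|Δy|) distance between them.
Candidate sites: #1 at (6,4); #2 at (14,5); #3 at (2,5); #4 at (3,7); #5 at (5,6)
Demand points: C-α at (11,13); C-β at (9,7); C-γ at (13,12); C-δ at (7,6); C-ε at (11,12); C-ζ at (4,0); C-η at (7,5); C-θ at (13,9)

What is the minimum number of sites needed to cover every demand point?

2

Coverage sets (demand points within 11 of each site):
  #1: {C-β, C-δ, C-ζ, C-η}
  #2: {C-α, C-β, C-γ, C-δ, C-ε, C-η, C-θ}
  #3: {C-β, C-δ, C-ζ, C-η}
  #4: {C-β, C-δ, C-ζ, C-η}
  #5: {C-β, C-δ, C-ζ, C-η, C-θ}
No single site covers all 8 demand points.
But {#1, #2} covers everything, so the minimum is 2.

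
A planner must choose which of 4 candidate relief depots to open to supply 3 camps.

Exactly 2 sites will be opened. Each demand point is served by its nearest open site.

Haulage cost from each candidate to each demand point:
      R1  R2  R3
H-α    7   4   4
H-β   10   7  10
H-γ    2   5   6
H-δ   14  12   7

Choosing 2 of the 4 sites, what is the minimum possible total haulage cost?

Open {H-α, H-γ}.
  R1→H-γ 2, R2→H-α 4, R3→H-α 4  ⇒ total 10.
Compare {H-β, H-γ}: total 13.
Compare {H-γ, H-δ}: total 13.
No size-2 selection does better; minimum is 10.

10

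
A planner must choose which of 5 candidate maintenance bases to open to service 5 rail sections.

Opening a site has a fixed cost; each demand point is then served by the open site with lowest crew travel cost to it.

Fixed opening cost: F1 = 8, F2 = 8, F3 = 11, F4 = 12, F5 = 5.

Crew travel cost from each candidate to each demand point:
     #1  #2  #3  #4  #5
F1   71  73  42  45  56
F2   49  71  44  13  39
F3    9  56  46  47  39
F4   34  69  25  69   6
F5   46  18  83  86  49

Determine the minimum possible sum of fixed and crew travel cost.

Open {F2, F3, F4, F5}: assign each demand point to its cheapest open site.
  #1→F3 9, #2→F5 18, #3→F4 25, #4→F2 13, #5→F4 6
  crew travel cost 71, fixed 36 → total 107.
Compare {F1, F2, F3, F4, F5}: crew travel cost 71 + fixed 44 = 115.
Compare {F2, F4, F5}: crew travel cost 96 + fixed 25 = 121.
Compare {F1, F2, F4, F5}: crew travel cost 96 + fixed 33 = 129.
All other subsets cost ≥ 115. Minimum total cost: 107.

107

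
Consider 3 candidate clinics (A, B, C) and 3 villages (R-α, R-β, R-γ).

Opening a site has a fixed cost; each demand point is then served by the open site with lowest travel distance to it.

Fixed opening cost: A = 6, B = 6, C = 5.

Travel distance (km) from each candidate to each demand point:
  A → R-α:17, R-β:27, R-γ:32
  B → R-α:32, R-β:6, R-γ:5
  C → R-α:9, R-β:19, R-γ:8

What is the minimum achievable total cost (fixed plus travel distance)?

31

Open {B, C}: assign each demand point to its cheapest open site.
  R-α→C 9, R-β→B 6, R-γ→B 5
  travel distance 20, fixed 11 → total 31.
Compare {A, B, C}: travel distance 20 + fixed 17 = 37.
Compare {A, B}: travel distance 28 + fixed 12 = 40.
Compare {C}: travel distance 36 + fixed 5 = 41.
All other subsets cost ≥ 37. Minimum total cost: 31.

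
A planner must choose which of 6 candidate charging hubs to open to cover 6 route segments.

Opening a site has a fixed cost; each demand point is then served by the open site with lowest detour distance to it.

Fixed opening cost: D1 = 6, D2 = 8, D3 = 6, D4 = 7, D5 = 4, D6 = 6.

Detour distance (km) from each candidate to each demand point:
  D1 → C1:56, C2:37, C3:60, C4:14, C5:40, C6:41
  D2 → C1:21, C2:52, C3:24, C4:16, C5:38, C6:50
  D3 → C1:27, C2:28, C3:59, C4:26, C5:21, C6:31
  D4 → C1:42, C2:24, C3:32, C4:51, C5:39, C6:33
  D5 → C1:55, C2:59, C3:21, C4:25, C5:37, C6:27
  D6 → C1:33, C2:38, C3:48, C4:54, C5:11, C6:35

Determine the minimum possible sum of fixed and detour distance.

145

Open {D2, D4, D5, D6}: assign each demand point to its cheapest open site.
  C1→D2 21, C2→D4 24, C3→D5 21, C4→D2 16, C5→D6 11, C6→D5 27
  detour distance 120, fixed 25 → total 145.
Compare {D2, D3, D5, D6}: detour distance 124 + fixed 24 = 148.
Compare {D1, D2, D4, D5, D6}: detour distance 118 + fixed 31 = 149.
Compare {D2, D4, D6}: detour distance 129 + fixed 21 = 150.
All other subsets cost ≥ 148. Minimum total cost: 145.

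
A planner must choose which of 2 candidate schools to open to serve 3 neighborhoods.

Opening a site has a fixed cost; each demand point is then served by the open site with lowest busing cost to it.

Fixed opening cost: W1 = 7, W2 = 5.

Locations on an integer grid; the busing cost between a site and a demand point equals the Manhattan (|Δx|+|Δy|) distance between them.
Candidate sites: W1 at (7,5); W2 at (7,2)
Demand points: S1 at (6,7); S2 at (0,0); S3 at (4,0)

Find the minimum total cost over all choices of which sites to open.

Open {W2}: assign each demand point to its cheapest open site.
  S1→W2 6, S2→W2 9, S3→W2 5
  busing cost 20, fixed 5 → total 25.
Compare {W1, W2}: busing cost 17 + fixed 12 = 29.
Compare {W1}: busing cost 23 + fixed 7 = 30.

25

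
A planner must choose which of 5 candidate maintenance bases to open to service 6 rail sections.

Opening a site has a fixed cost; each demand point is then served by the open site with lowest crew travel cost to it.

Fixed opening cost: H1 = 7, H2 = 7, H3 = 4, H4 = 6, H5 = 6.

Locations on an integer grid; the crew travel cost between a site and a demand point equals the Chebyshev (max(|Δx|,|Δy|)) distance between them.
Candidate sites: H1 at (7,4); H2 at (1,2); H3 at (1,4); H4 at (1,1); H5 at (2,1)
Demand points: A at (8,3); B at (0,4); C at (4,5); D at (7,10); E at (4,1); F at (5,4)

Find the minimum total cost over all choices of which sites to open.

27

Open {H1, H3}: assign each demand point to its cheapest open site.
  A→H1 1, B→H3 1, C→H1 3, D→H1 6, E→H1 3, F→H1 2
  crew travel cost 16, fixed 11 → total 27.
Compare {H3}: crew travel cost 24 + fixed 4 = 28.
Compare {H1}: crew travel cost 22 + fixed 7 = 29.
Compare {H1, H5}: crew travel cost 17 + fixed 13 = 30.
All other subsets cost ≥ 28. Minimum total cost: 27.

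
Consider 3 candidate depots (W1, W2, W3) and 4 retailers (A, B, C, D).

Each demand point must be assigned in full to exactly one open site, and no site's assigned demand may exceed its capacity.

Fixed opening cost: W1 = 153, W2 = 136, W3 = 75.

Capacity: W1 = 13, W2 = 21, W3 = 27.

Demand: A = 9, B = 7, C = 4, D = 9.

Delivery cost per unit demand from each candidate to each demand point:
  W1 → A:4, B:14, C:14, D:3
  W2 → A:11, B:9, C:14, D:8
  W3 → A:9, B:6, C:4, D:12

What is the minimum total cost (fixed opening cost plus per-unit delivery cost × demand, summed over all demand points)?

394

Open {W1, W3}; cheapest assignment that respects the capacities:
  W1 (cap 13, load 9): D — cost 9×3 = 27
  W3 (cap 27, load 20): A, B, C — cost 9×9 + 7×6 + 4×4 = 139
  Shipping 166, fixed 228 → total 394.
  Any other capacity-feasible assignment to {W1, W3} ships for at least 166.
Compare {W2, W3}: its best feasible assignment gives total 422.
Compare {W1, W2}: its best feasible assignment gives total 516.
Every other set of open sites that can feasibly serve all demand totals ≥ 422 even under its best assignment. Minimum: 394.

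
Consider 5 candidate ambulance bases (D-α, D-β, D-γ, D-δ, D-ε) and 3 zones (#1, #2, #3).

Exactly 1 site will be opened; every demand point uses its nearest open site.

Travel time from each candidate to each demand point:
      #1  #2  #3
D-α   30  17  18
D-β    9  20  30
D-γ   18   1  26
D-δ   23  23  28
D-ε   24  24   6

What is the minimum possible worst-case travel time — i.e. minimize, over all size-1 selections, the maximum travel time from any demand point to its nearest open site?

Open {D-ε}.
  Farthest demand point is #1 at travel time 24 (to D-ε); all others are ≤ 24.
With {D-γ} the worst case is 26.
With {D-δ} the worst case is 28.
No size-1 selection achieves below 24.

24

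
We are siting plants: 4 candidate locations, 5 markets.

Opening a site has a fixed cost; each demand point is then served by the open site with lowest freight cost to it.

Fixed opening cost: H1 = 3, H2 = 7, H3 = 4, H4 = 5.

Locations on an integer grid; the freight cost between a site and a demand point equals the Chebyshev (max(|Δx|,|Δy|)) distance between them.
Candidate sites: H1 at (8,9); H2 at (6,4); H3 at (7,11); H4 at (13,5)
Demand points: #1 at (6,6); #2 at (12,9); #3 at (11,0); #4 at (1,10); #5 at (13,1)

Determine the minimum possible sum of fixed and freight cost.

31

Open {H1, H4}: assign each demand point to its cheapest open site.
  #1→H1 3, #2→H1 4, #3→H4 5, #4→H1 7, #5→H4 4
  freight cost 23, fixed 8 → total 31.
Compare {H2}: freight cost 26 + fixed 7 = 33.
Compare {H2, H4}: freight cost 21 + fixed 12 = 33.
Compare {H3, H4}: freight cost 24 + fixed 9 = 33.
All other subsets cost ≥ 33. Minimum total cost: 31.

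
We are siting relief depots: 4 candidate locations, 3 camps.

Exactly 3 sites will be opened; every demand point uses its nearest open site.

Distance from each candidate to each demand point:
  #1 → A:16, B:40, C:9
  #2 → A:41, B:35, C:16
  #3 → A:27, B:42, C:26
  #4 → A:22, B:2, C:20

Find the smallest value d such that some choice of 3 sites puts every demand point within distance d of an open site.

16

Open {#1, #2, #4}.
  Farthest demand point is A at distance 16 (to #1); all others are ≤ 16.
With {#1, #3, #4} the worst case is 16.
With {#2, #3, #4} the worst case is 22.
No size-3 selection achieves below 16.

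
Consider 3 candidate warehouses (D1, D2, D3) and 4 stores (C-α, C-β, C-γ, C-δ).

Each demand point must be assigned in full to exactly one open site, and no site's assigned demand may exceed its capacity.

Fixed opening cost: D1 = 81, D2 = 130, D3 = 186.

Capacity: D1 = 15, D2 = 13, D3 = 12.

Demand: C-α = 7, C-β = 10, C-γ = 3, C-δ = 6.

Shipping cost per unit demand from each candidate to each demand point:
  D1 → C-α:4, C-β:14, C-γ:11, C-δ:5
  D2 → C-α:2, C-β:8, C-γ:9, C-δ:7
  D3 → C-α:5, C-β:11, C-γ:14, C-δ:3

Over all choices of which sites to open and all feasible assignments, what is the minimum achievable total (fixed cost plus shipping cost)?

376

Open {D1, D2}; cheapest assignment that respects the capacities:
  D1 (cap 15, load 13): C-α, C-δ — cost 7×4 + 6×5 = 58
  D2 (cap 13, load 13): C-β, C-γ — cost 10×8 + 3×9 = 107
  Shipping 165, fixed 211 → total 376.
  Any other capacity-feasible assignment to {D1, D2} ships for at least 165.
Compare {D1, D2, D3}: its best feasible assignment gives total 550.
Every other set of open sites that can feasibly serve all demand totals ≥ 550 even under its best assignment. Minimum: 376.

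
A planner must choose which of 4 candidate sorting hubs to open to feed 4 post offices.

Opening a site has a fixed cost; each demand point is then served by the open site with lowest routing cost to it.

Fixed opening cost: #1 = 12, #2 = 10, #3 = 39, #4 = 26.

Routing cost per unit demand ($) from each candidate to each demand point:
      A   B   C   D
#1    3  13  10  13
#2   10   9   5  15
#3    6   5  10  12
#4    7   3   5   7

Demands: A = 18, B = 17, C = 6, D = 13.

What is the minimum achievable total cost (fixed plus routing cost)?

264

Open {#1, #4}: assign each demand point to its cheapest open site.
  A→#1 18×3=54, B→#4 17×3=51, C→#4 6×5=30, D→#4 13×7=91
  routing cost 226, fixed 38 → total 264.
Compare {#1, #2, #4}: routing cost 226 + fixed 48 = 274.
Compare {#1, #3, #4}: routing cost 226 + fixed 77 = 303.
Compare {#1, #2, #3, #4}: routing cost 226 + fixed 87 = 313.
All other subsets cost ≥ 274. Minimum total cost: 264.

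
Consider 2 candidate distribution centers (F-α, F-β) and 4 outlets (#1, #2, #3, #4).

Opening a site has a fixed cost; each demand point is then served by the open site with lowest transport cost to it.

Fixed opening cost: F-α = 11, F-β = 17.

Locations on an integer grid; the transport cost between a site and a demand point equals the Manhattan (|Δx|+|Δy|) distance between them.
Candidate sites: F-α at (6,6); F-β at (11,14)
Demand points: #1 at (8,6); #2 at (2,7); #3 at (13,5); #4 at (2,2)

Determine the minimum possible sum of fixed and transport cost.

Open {F-α}: assign each demand point to its cheapest open site.
  #1→F-α 2, #2→F-α 5, #3→F-α 8, #4→F-α 8
  transport cost 23, fixed 11 → total 34.
Compare {F-α, F-β}: transport cost 23 + fixed 28 = 51.
Compare {F-β}: transport cost 59 + fixed 17 = 76.

34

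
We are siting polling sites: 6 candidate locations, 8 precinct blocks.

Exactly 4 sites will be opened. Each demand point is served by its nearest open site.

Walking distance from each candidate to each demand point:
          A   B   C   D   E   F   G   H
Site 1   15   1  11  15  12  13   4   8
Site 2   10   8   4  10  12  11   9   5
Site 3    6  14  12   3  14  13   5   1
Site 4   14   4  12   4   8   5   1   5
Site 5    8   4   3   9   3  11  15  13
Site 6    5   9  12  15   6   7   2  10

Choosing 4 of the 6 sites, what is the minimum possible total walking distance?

Open {Site 1, Site 3, Site 4, Site 5}.
  A→Site 3 6, B→Site 1 1, C→Site 5 3, D→Site 3 3, E→Site 5 3, F→Site 4 5, G→Site 4 1, H→Site 3 1  ⇒ total 23.
Compare {Site 1, Site 3, Site 5, Site 6}: total 25.
Compare {Site 3, Site 4, Site 5, Site 6}: total 25.
No size-4 selection does better; minimum is 23.

23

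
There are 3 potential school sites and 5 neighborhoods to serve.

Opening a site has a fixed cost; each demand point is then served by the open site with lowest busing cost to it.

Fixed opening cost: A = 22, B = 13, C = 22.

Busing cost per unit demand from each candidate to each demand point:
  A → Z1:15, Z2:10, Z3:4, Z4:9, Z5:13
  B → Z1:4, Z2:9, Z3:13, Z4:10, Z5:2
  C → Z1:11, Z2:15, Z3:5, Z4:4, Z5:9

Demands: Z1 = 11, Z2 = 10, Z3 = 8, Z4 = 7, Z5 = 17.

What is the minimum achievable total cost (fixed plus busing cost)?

271

Open {B, C}: assign each demand point to its cheapest open site.
  Z1→B 11×4=44, Z2→B 10×9=90, Z3→C 8×5=40, Z4→C 7×4=28, Z5→B 17×2=34
  busing cost 236, fixed 35 → total 271.
Compare {A, B, C}: busing cost 228 + fixed 57 = 285.
Compare {A, B}: busing cost 263 + fixed 35 = 298.
Compare {B}: busing cost 342 + fixed 13 = 355.
All other subsets cost ≥ 285. Minimum total cost: 271.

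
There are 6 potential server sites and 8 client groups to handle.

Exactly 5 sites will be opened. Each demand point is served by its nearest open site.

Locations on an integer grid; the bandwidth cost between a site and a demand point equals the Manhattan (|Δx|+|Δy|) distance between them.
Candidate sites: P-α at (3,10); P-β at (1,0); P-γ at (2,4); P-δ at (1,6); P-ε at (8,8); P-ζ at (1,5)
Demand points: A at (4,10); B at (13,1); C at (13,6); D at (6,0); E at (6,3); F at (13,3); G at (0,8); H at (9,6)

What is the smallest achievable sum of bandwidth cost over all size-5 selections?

46

Open {P-α, P-β, P-γ, P-δ, P-ε}.
  A→P-α 1, B→P-ε 12, C→P-ε 7, D→P-β 5, E→P-γ 5, F→P-ε 10, G→P-δ 3, H→P-ε 3  ⇒ total 46.
Compare {P-α, P-β, P-γ, P-ε, P-ζ}: total 47.
Compare {P-α, P-β, P-δ, P-ε, P-ζ}: total 48.
No size-5 selection does better; minimum is 46.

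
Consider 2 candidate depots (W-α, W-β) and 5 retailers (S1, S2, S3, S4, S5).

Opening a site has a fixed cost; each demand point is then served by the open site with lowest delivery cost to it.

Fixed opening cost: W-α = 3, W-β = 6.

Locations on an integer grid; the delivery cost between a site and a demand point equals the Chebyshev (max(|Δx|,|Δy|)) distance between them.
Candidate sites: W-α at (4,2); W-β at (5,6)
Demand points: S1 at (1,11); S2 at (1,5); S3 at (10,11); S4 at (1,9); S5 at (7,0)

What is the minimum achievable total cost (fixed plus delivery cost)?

29

Open {W-α, W-β}: assign each demand point to its cheapest open site.
  S1→W-β 5, S2→W-α 3, S3→W-β 5, S4→W-β 4, S5→W-α 3
  delivery cost 20, fixed 9 → total 29.
Compare {W-β}: delivery cost 24 + fixed 6 = 30.
Compare {W-α}: delivery cost 31 + fixed 3 = 34.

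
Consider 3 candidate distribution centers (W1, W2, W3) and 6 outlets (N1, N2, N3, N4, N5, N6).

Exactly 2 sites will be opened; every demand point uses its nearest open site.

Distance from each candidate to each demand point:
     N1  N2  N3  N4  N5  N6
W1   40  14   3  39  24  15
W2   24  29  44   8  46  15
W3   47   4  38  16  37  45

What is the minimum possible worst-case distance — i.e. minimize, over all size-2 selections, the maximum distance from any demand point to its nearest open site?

24

Open {W1, W2}.
  Farthest demand point is N1 at distance 24 (to W2); all others are ≤ 24.
With {W2, W3} the worst case is 38.
With {W1, W3} the worst case is 40.
No size-2 selection achieves below 24.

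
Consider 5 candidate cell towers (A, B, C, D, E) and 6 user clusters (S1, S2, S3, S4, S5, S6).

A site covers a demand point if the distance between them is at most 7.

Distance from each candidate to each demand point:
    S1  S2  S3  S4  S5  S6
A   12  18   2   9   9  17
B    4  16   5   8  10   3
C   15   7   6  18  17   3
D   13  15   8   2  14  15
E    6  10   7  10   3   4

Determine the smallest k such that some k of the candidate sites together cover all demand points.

Coverage sets (demand points within 7 of each site):
  A: {S3}
  B: {S1, S3, S6}
  C: {S2, S3, S6}
  D: {S4}
  E: {S1, S3, S5, S6}
No 2 sites suffice: every size-2 union leaves at least one demand point uncovered.
But {C, D, E} covers everything, so the minimum is 3.

3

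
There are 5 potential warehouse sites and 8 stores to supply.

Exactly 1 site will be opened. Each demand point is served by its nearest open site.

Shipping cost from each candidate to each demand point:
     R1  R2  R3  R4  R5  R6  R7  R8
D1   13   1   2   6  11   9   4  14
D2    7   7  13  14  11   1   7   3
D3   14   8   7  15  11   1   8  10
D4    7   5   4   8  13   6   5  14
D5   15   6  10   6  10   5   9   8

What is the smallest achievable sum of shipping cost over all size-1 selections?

Open {D1}.
  R1→D1 13, R2→D1 1, R3→D1 2, R4→D1 6, R5→D1 11, R6→D1 9, R7→D1 4, R8→D1 14  ⇒ total 60.
Compare {D4}: total 62.
Compare {D2}: total 63.
No size-1 selection does better; minimum is 60.

60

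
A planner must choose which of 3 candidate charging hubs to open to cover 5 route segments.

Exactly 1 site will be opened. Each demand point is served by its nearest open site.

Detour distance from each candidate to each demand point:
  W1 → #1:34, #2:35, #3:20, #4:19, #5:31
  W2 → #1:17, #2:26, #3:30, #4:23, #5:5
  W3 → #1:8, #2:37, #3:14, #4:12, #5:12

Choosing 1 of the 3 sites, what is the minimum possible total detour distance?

83

Open {W3}.
  #1→W3 8, #2→W3 37, #3→W3 14, #4→W3 12, #5→W3 12  ⇒ total 83.
Compare {W2}: total 101.
Compare {W1}: total 139.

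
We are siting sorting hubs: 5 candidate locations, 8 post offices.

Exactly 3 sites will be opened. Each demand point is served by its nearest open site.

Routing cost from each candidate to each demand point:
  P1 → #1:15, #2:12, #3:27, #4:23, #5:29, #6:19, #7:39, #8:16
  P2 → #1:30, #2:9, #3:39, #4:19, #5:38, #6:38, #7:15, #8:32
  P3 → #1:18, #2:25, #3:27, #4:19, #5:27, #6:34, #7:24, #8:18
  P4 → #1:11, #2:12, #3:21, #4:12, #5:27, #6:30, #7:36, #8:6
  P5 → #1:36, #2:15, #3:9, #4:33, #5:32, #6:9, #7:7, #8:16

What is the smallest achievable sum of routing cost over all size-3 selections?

90

Open {P2, P4, P5}.
  #1→P4 11, #2→P2 9, #3→P5 9, #4→P4 12, #5→P4 27, #6→P5 9, #7→P5 7, #8→P4 6  ⇒ total 90.
Compare {P1, P4, P5}: total 93.
Compare {P3, P4, P5}: total 93.
No size-3 selection does better; minimum is 90.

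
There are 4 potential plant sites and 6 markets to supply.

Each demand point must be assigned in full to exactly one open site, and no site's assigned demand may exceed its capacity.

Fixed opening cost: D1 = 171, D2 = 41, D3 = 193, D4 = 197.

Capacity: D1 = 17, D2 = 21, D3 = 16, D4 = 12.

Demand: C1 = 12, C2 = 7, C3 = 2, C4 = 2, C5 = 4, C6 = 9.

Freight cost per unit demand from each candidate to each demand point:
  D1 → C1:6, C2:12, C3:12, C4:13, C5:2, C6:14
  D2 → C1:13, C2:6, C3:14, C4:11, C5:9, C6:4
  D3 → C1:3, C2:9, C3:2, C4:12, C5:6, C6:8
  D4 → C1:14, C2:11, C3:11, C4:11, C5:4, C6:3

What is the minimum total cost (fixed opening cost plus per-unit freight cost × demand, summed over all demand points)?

412

Open {D2, D3}; cheapest assignment that respects the capacities:
  D2 (cap 21, load 20): C2, C5, C6 — cost 7×6 + 4×9 + 9×4 = 114
  D3 (cap 16, load 16): C1, C3, C4 — cost 12×3 + 2×2 + 2×12 = 64
  Shipping 178, fixed 234 → total 412.
  Any other capacity-feasible assignment to {D2, D3} ships for at least 178.
Compare {D1, D2}: its best feasible assignment gives total 420.
Compare {D1, D2, D3}: its best feasible assignment gives total 553.
Every other set of open sites that can feasibly serve all demand totals ≥ 420 even under its best assignment. Minimum: 412.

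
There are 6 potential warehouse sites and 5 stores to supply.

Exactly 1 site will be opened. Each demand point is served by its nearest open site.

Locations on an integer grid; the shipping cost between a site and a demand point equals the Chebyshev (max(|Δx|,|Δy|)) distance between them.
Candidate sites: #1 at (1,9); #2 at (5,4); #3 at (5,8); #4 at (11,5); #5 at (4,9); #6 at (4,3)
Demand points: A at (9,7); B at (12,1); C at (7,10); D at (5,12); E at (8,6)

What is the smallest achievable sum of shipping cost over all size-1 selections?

20

Open {#3}.
  A→#3 4, B→#3 7, C→#3 2, D→#3 4, E→#3 3  ⇒ total 20.
Compare {#4}: total 21.
Compare {#5}: total 23.
No size-1 selection does better; minimum is 20.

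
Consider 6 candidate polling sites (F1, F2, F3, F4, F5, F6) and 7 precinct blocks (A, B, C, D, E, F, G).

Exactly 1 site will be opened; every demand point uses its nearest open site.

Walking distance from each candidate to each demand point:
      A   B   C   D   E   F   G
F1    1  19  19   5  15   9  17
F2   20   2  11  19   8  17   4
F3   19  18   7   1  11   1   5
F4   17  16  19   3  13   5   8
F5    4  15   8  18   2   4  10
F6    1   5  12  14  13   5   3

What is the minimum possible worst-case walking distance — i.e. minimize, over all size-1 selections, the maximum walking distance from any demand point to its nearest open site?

14

Open {F6}.
  Farthest demand point is D at walking distance 14 (to F6); all others are ≤ 14.
With {F5} the worst case is 18.
With {F1} the worst case is 19.
No size-1 selection achieves below 14.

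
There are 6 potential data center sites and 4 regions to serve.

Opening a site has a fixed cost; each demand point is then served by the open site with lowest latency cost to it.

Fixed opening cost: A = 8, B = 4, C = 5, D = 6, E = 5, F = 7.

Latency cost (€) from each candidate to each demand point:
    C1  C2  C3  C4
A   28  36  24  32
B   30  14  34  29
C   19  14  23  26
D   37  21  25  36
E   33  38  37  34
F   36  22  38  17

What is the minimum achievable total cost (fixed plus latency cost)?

85

Open {C, F}: assign each demand point to its cheapest open site.
  C1→C 19, C2→C 14, C3→C 23, C4→F 17
  latency cost 73, fixed 12 → total 85.
Compare {C}: latency cost 82 + fixed 5 = 87.
Compare {B, C, F}: latency cost 73 + fixed 16 = 89.
Compare {C, E, F}: latency cost 73 + fixed 17 = 90.
All other subsets cost ≥ 87. Minimum total cost: 85.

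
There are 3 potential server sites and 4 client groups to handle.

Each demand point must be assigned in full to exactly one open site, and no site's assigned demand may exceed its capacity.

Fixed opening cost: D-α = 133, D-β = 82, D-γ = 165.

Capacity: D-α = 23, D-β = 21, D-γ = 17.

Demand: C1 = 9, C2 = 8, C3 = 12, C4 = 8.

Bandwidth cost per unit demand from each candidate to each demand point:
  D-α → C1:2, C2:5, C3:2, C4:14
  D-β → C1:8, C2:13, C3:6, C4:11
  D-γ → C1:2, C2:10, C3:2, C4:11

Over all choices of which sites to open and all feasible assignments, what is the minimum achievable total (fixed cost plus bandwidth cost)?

433

Open {D-α, D-β}; cheapest assignment that respects the capacities:
  D-α (cap 23, load 17): C1, C2 — cost 9×2 + 8×5 = 58
  D-β (cap 21, load 20): C3, C4 — cost 12×6 + 8×11 = 160
  Shipping 218, fixed 215 → total 433.
  Any other capacity-feasible assignment to {D-α, D-β} ships for at least 218.
Compare {D-α, D-γ}: its best feasible assignment gives total 468.
Compare {D-β, D-γ}: its best feasible assignment gives total 505.
Every other set of open sites that can feasibly serve all demand totals ≥ 468 even under its best assignment. Minimum: 433.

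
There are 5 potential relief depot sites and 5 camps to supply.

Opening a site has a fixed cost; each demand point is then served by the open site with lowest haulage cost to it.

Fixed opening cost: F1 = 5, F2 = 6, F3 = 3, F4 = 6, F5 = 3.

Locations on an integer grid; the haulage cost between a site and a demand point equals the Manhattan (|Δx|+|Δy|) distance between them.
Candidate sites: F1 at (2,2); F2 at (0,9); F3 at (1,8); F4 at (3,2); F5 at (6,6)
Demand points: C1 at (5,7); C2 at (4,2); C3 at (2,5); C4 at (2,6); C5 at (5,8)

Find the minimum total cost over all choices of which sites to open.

Open {F1, F5}: assign each demand point to its cheapest open site.
  C1→F5 2, C2→F1 2, C3→F1 3, C4→F1 4, C5→F5 3
  haulage cost 14, fixed 8 → total 22.
Compare {F5}: haulage cost 20 + fixed 3 = 23.
Compare {F4, F5}: haulage cost 14 + fixed 9 = 23.
Compare {F3, F5}: haulage cost 18 + fixed 6 = 24.
All other subsets cost ≥ 23. Minimum total cost: 22.

22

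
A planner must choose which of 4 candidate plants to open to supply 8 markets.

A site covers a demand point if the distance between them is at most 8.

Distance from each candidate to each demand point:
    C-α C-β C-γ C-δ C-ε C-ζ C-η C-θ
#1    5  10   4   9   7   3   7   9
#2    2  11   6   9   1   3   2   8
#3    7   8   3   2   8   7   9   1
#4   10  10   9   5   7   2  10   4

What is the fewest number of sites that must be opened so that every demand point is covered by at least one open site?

2

Coverage sets (demand points within 8 of each site):
  #1: {C-α, C-γ, C-ε, C-ζ, C-η}
  #2: {C-α, C-γ, C-ε, C-ζ, C-η, C-θ}
  #3: {C-α, C-β, C-γ, C-δ, C-ε, C-ζ, C-θ}
  #4: {C-δ, C-ε, C-ζ, C-θ}
No single site covers all 8 demand points.
But {#1, #3} covers everything, so the minimum is 2.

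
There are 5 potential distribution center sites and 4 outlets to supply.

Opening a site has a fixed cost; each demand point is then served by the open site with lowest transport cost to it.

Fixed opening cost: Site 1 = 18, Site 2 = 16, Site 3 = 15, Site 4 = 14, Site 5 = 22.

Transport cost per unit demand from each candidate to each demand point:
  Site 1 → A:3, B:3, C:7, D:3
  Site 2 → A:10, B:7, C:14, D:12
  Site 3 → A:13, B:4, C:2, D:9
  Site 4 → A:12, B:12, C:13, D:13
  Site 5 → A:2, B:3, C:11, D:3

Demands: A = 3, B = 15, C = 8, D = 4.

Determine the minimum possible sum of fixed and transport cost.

115

Open {Site 1, Site 3}: assign each demand point to its cheapest open site.
  A→Site 1 3×3=9, B→Site 1 15×3=45, C→Site 3 8×2=16, D→Site 1 4×3=12
  transport cost 82, fixed 33 → total 115.
Compare {Site 3, Site 5}: transport cost 79 + fixed 37 = 116.
Compare {Site 1, Site 3, Site 4}: transport cost 82 + fixed 47 = 129.
Compare {Site 3, Site 4, Site 5}: transport cost 79 + fixed 51 = 130.
All other subsets cost ≥ 116. Minimum total cost: 115.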